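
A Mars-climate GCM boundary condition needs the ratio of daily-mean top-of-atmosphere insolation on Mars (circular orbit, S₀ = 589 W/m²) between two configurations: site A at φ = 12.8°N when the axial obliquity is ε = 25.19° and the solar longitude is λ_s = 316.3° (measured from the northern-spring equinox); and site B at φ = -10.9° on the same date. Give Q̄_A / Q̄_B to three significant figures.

Q̄_A / Q̄_B ≈ 0.810

— Configuration A (φ=+12.8°):
Solar declination: sin δ = sin ε · sin λ_s = sin 25.19° × sin 316.3° = -0.29405, so δ = -17.101°.
cos H₀ = −tan(+12.8°) tan(-17.101°) = 0.0699, H₀ = 1.5008 rad.
Bracket: H₀ sin φ sin δ + cos φ cos δ sin H₀ = 1.5008×0.22155×-0.29405 + 0.97515×0.95579×0.99755 = -0.097772 + 0.929755 = 0.831983.
Q̄ = (S₀/π) × [bracket] = (589/π) × 0.831983 = 155.98 W/m².
— Configuration B (φ=-10.9°):
cos H₀ = −tan(-10.9°) tan(-17.101°) = -0.0592, H₀ = 1.6301 rad.
Bracket: H₀ sin φ sin δ + cos φ cos δ sin H₀ = 1.6301×-0.18910×-0.29405 + 0.98196×0.95579×0.99824 = 0.090641 + 0.936896 = 1.027537.
Q̄ = (S₀/π) × [bracket] = (589/π) × 1.027537 = 192.65 W/m².
Ratio Q̄_A / Q̄_B = 155.98 / 192.65 = 0.8097.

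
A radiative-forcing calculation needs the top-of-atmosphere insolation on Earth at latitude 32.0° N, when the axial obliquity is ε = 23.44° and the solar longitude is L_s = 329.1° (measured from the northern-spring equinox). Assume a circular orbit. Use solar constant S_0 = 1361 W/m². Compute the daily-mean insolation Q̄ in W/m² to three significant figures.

Q̄ ≈ 289 W/m²

Solar declination: sin δ = sin ε · sin L_s = sin 23.44° × sin 329.1° = -0.20428, so δ = -11.787°.
cos h₀ = −tan(+32.0°) tan(-11.787°) = 0.1304, h₀ = 1.4400 rad.
Bracket: h₀ sin ϕ sin δ + cos ϕ cos δ sin h₀ = 1.4400×0.52992×-0.20428 + 0.84805×0.97891×0.99146 = -0.155883 + 0.823075 = 0.667192.
Q̄ = (S_0/π) × [bracket] = (1361/π) × 0.667192 = 289.0 W/m².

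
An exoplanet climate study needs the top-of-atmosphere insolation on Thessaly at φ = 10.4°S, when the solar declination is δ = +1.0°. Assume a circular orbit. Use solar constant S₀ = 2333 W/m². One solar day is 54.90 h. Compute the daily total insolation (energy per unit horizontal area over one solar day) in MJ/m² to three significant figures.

cos H₀ = −tan(-10.4°) tan(+1.000°) = 0.0032, H₀ = 1.5676 rad.
Bracket: H₀ sin φ sin δ + cos φ cos δ sin H₀ = 1.5676×-0.18052×0.01745 + 0.98357×0.99985×0.99999 = -0.004938 + 0.983413 = 0.978475.
Q̄ = (S₀/π) × [bracket] = (2333/π) × 0.978475 = 726.63 W/m².
Daily total = Q̄ × 54.90 h × 3600 s/h = 726.63 × 54.90 × 3600 / 10⁶ = 143.6 MJ/m².

144 MJ/m²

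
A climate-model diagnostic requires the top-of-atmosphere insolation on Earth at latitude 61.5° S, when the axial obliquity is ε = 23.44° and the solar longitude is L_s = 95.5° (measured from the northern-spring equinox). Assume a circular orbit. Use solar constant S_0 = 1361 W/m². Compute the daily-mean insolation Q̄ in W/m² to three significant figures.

Q̄ ≈ 16.9 W/m²

Solar declination: sin δ = sin ε · sin L_s = sin 23.44° × sin 95.5° = 0.39596, so δ = +23.326°.
cos h₀ = −tan(-61.5°) tan(+23.326°) = 0.7942, h₀ = 0.6532 rad.
Bracket: h₀ sin ϕ sin δ + cos ϕ cos δ sin h₀ = 0.6532×-0.87882×0.39596 + 0.47716×0.91827×0.60769 = -0.227299 + 0.266266 = 0.038967.
Q̄ = (S_0/π) × [bracket] = (1361/π) × 0.038967 = 16.88 W/m².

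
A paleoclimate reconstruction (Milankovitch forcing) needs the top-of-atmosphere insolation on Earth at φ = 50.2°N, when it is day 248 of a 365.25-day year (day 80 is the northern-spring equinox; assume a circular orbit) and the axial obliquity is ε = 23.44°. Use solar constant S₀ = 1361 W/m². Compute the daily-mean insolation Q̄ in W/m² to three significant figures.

Solar longitude: λ_s = 360° × (248 − 80)/365.25 = 165.585°.
sin δ = sin 23.44° × sin 165.585° = 0.09903, so δ = +5.683°.
cos H₀ = −tan(+50.2°) tan(+5.683°) = -0.1194, H₀ = 1.6905 rad.
Bracket: H₀ sin φ sin δ + cos φ cos δ sin H₀ = 1.6905×0.76828×0.09903 + 0.64011×0.99508×0.99284 = 0.128618 + 0.632400 = 0.761018.
Q̄ = (S₀/π) × [bracket] = (1361/π) × 0.761018 = 329.7 W/m².

Q̄ ≈ 330 W/m²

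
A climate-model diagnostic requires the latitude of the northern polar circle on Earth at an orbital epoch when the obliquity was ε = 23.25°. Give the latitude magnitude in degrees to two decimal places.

The polar circle is the lowest latitude that experiences at least one full rotation of continuous daylight at the northern-summer solstice; it lies at |ϕ| = 90° − ε = 90° − 23.25° = 66.75°.

66.75°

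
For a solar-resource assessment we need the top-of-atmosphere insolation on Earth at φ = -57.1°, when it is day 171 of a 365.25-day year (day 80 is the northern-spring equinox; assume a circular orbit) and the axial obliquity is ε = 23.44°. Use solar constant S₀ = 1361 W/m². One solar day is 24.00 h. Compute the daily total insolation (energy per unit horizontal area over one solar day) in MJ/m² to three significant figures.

Solar longitude: λ_s = 360° × (171 − 80)/365.25 = 89.692°.
sin δ = sin 23.44° × sin 89.692° = 0.39778, so δ = +23.440°.
cos H₀ = −tan(-57.1°) tan(+23.440°) = 0.6702, H₀ = 0.8363 rad.
Bracket: H₀ sin φ sin δ + cos φ cos δ sin H₀ = 0.8363×-0.83962×0.39778 + 0.54317×0.91748×0.74220 = -0.279311 + 0.369874 = 0.090563.
Q̄ = (S₀/π) × [bracket] = (1361/π) × 0.090563 = 39.234 W/m².
Daily total = Q̄ × 24.00 h × 3600 s/h = 39.234 × 24.00 × 3600 / 10⁶ = 3.390 MJ/m².

3.39 MJ/m²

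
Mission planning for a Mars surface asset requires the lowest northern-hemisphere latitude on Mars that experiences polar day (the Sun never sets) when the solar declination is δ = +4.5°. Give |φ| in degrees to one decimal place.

|φ| = 85.5°

Polar day requires cos H₀ = −tan φ tan δ ≤ −1, i.e. tan φ tan δ ≥ 1.
The boundary is |tan φ| · |tan δ| = 1, so |φ| = 90° − |δ| = 90° − 4.5° = 85.5° in the northern hemisphere.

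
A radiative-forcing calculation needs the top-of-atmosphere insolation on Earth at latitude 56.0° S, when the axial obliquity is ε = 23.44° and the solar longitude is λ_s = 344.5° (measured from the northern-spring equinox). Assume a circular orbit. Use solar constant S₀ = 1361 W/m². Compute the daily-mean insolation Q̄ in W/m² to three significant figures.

Solar declination: sin δ = sin ε · sin λ_s = sin 23.44° × sin 344.5° = -0.10630, so δ = -6.102°.
cos H₀ = −tan(-56.0°) tan(-6.102°) = -0.1585, H₀ = 1.7300 rad.
Bracket: H₀ sin φ sin δ + cos φ cos δ sin H₀ = 1.7300×-0.82904×-0.10630 + 0.55919×0.99433×0.98736 = 0.152460 + 0.548991 = 0.701451.
Q̄ = (S₀/π) × [bracket] = (1361/π) × 0.701451 = 303.9 W/m².

Q̄ ≈ 304 W/m²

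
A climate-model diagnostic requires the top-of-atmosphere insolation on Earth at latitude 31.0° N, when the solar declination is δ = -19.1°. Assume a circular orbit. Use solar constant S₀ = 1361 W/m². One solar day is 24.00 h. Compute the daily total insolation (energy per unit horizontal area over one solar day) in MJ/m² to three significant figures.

21.1 MJ/m²

cos H₀ = −tan(+31.0°) tan(-19.100°) = 0.2081, H₀ = 1.3612 rad.
Bracket: H₀ sin φ sin δ + cos φ cos δ sin H₀ = 1.3612×0.51504×-0.32722 + 0.85717×0.94495×0.97811 = -0.229405 + 0.792252 = 0.562847.
Q̄ = (S₀/π) × [bracket] = (1361/π) × 0.562847 = 243.84 W/m².
Daily total = Q̄ × 24.00 h × 3600 s/h = 243.84 × 24.00 × 3600 / 10⁶ = 21.07 MJ/m².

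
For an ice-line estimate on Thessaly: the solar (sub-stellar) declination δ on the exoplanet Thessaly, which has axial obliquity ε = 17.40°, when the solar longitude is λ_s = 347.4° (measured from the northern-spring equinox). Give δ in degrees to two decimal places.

sin δ = sin ε · sin λ_s = sin 17.40° × sin 347.4° = -0.065234.
δ = arcsin(-0.065234) = -3.74°.

δ = -3.74°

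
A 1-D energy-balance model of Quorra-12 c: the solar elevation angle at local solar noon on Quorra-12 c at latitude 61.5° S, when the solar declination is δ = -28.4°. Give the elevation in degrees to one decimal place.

56.9°

At local noon the hour angle is zero, so the zenith angle equals |φ − δ| = |-61.5° − (-28.400°)| = 33.100°.
Elevation = 90° − 33.100° = 56.9°.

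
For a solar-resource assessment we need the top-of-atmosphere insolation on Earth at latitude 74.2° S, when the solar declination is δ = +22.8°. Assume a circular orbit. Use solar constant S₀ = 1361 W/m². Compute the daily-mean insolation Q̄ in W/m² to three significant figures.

cos H₀ = −tan(-74.2°) tan(+22.800°) = 1.4855 ≥ 1 ⇒ polar night, H₀ = 0 and Q̄ = 0.

Q̄ ≈ 0.00 W/m²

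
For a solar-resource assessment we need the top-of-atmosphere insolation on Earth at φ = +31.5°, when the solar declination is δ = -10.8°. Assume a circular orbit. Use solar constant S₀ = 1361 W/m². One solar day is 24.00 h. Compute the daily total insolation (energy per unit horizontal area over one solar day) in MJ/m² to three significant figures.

25.8 MJ/m²

cos H₀ = −tan(+31.5°) tan(-10.800°) = 0.1169, H₀ = 1.4536 rad.
Bracket: H₀ sin φ sin δ + cos φ cos δ sin H₀ = 1.4536×0.52250×-0.18738 + 0.85264×0.98229×0.99314 = -0.142316 + 0.831794 = 0.689478.
Q̄ = (S₀/π) × [bracket] = (1361/π) × 0.689478 = 298.70 W/m².
Daily total = Q̄ × 24.00 h × 3600 s/h = 298.70 × 24.00 × 3600 / 10⁶ = 25.81 MJ/m².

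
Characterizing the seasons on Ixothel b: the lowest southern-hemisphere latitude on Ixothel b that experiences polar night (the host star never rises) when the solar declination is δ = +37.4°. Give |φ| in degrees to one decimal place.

Polar night requires cos H₀ = −tan φ tan δ ≥ 1, i.e. tan φ tan δ ≤ −1.
The boundary is |tan φ| · |tan δ| = 1, so |φ| = 90° − |δ| = 90° − 37.4° = 52.6° in the southern hemisphere.

|φ| = 52.6°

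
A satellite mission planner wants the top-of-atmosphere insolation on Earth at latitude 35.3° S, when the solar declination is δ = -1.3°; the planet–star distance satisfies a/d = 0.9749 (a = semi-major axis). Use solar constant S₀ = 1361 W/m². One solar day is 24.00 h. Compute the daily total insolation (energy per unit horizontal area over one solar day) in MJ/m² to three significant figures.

29.8 MJ/m²

cos H₀ = −tan(-35.3°) tan(-1.300°) = -0.0161, H₀ = 1.5869 rad.
Bracket: H₀ sin φ sin δ + cos φ cos δ sin H₀ = 1.5869×-0.57786×-0.02269 + 0.81614×0.99974×0.99987 = 0.020807 + 0.815822 = 0.836629.
Inverse-square distance factor (a/d)² = 0.9749² = 0.950430.
Q̄ = (S₀/π) × 0.950430 × [bracket] = (1361/π) × 0.950430 × 0.836629 = 344.48 W/m².
Daily total = Q̄ × 24.00 h × 3600 s/h = 344.48 × 24.00 × 3600 / 10⁶ = 29.76 MJ/m².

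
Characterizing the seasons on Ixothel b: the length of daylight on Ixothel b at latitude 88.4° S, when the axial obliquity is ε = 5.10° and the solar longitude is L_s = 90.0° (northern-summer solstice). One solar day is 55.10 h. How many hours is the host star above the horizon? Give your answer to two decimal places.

0.00 h

Solar declination: sin δ = sin ε · sin L_s = sin 5.10° × sin 90.0° = 0.08889, so δ = +5.100°.
cos h₀ = −tan ϕ · tan δ = 3.1951 ≥ 1, so the host star never rises (polar night) and h₀ = 0.
Daylight = 2h₀/(2π) × 55.10 h = (0.0000/π) × 55.10 = 0.00 h.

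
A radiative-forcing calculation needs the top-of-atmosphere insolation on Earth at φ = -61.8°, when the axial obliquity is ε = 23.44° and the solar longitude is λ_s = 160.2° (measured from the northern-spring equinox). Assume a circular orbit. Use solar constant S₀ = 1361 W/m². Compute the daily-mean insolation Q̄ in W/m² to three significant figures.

Solar declination: sin δ = sin ε · sin λ_s = sin 23.44° × sin 160.2° = 0.13475, so δ = +7.744°.
cos H₀ = −tan(-61.8°) tan(+7.744°) = 0.2536, H₀ = 1.3144 rad.
Bracket: H₀ sin φ sin δ + cos φ cos δ sin H₀ = 1.3144×-0.88130×0.13475 + 0.47255×0.99088×0.96731 = -0.156092 + 0.452934 = 0.296842.
Q̄ = (S₀/π) × [bracket] = (1361/π) × 0.296842 = 128.6 W/m².

Q̄ ≈ 129 W/m²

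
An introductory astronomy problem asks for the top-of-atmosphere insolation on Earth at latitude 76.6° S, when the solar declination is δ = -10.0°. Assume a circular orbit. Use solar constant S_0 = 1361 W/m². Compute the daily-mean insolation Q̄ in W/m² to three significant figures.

Q̄ ≈ 242 W/m²

cos h₀ = −tan(-76.6°) tan(-10.000°) = -0.7401, h₀ = 2.4041 rad.
Bracket: h₀ sin ϕ sin δ + cos ϕ cos δ sin h₀ = 2.4041×-0.97278×-0.17365 + 0.23175×0.98481×0.67245 = 0.406108 + 0.153473 = 0.559581.
Q̄ = (S_0/π) × [bracket] = (1361/π) × 0.559581 = 242.4 W/m².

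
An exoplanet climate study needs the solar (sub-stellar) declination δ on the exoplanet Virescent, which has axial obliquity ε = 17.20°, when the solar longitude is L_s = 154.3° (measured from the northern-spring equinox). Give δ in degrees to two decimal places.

sin δ = sin ε · sin L_s = sin 17.20° × sin 154.3° = 0.128236.
δ = arcsin(0.128236) = +7.37°.

δ = +7.37°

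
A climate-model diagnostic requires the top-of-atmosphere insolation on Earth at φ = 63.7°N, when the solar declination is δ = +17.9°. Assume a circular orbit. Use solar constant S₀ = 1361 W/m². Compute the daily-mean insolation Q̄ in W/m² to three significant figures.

Q̄ ≈ 411 W/m²

cos H₀ = −tan(+63.7°) tan(+17.900°) = -0.6535, H₀ = 2.2830 rad.
Bracket: H₀ sin φ sin δ + cos φ cos δ sin H₀ = 2.2830×0.89649×0.30736 + 0.44307×0.95159×0.75691 = 0.629070 + 0.319129 = 0.948199.
Q̄ = (S₀/π) × [bracket] = (1361/π) × 0.948199 = 410.8 W/m².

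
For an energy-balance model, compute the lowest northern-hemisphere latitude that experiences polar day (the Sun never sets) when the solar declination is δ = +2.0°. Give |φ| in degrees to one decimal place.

Polar day requires cos H₀ = −tan φ tan δ ≤ −1, i.e. tan φ tan δ ≥ 1.
The boundary is |tan φ| · |tan δ| = 1, so |φ| = 90° − |δ| = 90° − 2.0° = 88.0° in the northern hemisphere.

|φ| = 88.0°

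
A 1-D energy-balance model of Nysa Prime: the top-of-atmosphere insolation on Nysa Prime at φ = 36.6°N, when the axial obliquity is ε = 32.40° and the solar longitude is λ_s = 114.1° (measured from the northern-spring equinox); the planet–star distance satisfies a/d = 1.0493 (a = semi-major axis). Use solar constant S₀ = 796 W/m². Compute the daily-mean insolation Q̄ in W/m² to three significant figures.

Q̄ ≈ 340 W/m²

Solar declination: sin δ = sin ε · sin λ_s = sin 32.40° × sin 114.1° = 0.48912, so δ = +29.283°.
cos H₀ = −tan(+36.6°) tan(+29.283°) = -0.4165, H₀ = 2.0004 rad.
Bracket: H₀ sin φ sin δ + cos φ cos δ sin H₀ = 2.0004×0.59622×0.48912 + 0.80282×0.87222×0.90915 = 0.583363 + 0.636619 = 1.219982.
Inverse-square distance factor (a/d)² = 1.0493² = 1.101030.
Q̄ = (S₀/π) × 1.101030 × [bracket] = (796/π) × 1.101030 × 1.219982 = 340.3 W/m².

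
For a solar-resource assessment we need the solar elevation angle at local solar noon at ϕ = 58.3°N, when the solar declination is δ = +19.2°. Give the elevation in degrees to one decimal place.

50.9°

At local noon the hour angle is zero, so the zenith angle equals |ϕ − δ| = |+58.3° − (+19.200°)| = 39.100°.
Elevation = 90° − 39.100° = 50.9°.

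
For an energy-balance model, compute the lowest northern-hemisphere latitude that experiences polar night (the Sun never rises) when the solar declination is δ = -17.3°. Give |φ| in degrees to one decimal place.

Polar night requires cos H₀ = −tan φ tan δ ≥ 1, i.e. tan φ tan δ ≤ −1.
The boundary is |tan φ| · |tan δ| = 1, so |φ| = 90° − |δ| = 90° − 17.3° = 72.7° in the northern hemisphere.

|φ| = 72.7°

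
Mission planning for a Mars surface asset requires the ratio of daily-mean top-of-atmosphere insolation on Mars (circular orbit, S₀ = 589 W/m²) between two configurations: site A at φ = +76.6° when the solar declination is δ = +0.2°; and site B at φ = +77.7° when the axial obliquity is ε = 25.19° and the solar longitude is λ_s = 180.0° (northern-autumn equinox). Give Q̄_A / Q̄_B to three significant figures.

— Configuration A (φ=+76.6°):
cos H₀ = −tan(+76.6°) tan(+0.200°) = -0.0147, H₀ = 1.5854 rad.
Bracket: H₀ sin φ sin δ + cos φ cos δ sin H₀ = 1.5854×0.97278×0.00349 + 0.23175×0.99999×0.99989 = 0.005382 + 0.231722 = 0.237104.
Q̄ = (S₀/π) × [bracket] = (589/π) × 0.237104 = 44.453 W/m².
— Configuration B (φ=+77.7°):
Solar declination: sin δ = sin ε · sin λ_s = sin 25.19° × sin 180.0° = 0.00000, so δ = +0.000°.
cos H₀ = −tan(+77.7°) tan(+0.000°) = -0.0000, H₀ = 1.5708 rad.
Bracket: H₀ sin φ sin δ + cos φ cos δ sin H₀ = 1.5708×0.97705×0.00000 + 0.21303×1.00000×1.00000 = 0.000000 + 0.213030 = 0.213030.
Q̄ = (S₀/π) × [bracket] = (589/π) × 0.213030 = 39.940 W/m².
Ratio Q̄_A / Q̄_B = 44.453 / 39.940 = 1.113.

Q̄_A / Q̄_B ≈ 1.11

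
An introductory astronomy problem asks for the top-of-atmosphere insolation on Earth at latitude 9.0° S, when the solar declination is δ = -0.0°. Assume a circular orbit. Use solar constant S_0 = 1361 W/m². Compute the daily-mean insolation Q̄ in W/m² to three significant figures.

cos h₀ = −tan(-9.0°) tan(-0.000°) = -0.0000, h₀ = 1.5708 rad.
Bracket: h₀ sin ϕ sin δ + cos ϕ cos δ sin h₀ = 1.5708×-0.15643×-0.00000 + 0.98769×1.00000×1.00000 = 0.000000 + 0.987690 = 0.987690.
Q̄ = (S_0/π) × [bracket] = (1361/π) × 0.987690 = 427.9 W/m².

Q̄ ≈ 428 W/m²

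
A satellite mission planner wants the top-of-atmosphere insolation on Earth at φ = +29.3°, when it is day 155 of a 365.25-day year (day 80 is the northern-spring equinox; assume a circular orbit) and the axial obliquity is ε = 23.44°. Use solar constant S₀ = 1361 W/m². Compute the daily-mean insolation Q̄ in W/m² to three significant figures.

Q̄ ≈ 486 W/m²

Solar longitude: λ_s = 360° × (155 − 80)/365.25 = 73.922°.
sin δ = sin 23.44° × sin 73.922° = 0.38223, so δ = +22.472°.
cos H₀ = −tan(+29.3°) tan(+22.472°) = -0.2321, H₀ = 1.8051 rad.
Bracket: H₀ sin φ sin δ + cos φ cos δ sin H₀ = 1.8051×0.48938×0.38223 + 0.87207×0.92407×0.97269 = 0.337654 + 0.783846 = 1.121500.
Q̄ = (S₀/π) × [bracket] = (1361/π) × 1.121500 = 485.9 W/m².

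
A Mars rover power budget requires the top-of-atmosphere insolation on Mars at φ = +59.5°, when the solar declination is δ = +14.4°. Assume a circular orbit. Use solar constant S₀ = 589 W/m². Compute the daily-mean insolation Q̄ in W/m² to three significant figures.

cos H₀ = −tan(+59.5°) tan(+14.400°) = -0.4359, H₀ = 2.0218 rad.
Bracket: H₀ sin φ sin δ + cos φ cos δ sin H₀ = 2.0218×0.86163×0.24869 + 0.50754×0.96858×0.90000 = 0.433229 + 0.442434 = 0.875663.
Q̄ = (S₀/π) × [bracket] = (589/π) × 0.875663 = 164.2 W/m².

Q̄ ≈ 164 W/m²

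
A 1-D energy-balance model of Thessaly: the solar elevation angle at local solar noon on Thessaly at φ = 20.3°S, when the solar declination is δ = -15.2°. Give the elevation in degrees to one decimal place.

At local noon the hour angle is zero, so the zenith angle equals |φ − δ| = |-20.3° − (-15.200°)| = 5.100°.
Elevation = 90° − 5.100° = 84.9°.

84.9°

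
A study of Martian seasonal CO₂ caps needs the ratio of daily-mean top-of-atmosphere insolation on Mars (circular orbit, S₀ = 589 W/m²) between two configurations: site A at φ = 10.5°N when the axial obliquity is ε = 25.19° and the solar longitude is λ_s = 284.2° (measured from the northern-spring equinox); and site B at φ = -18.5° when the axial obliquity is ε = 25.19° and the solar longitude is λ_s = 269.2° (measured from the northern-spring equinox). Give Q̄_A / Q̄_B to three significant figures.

Q̄_A / Q̄_B ≈ 0.722

— Configuration A (φ=+10.5°):
Solar declination: sin δ = sin ε · sin λ_s = sin 25.19° × sin 284.2° = -0.41262, so δ = -24.369°.
cos H₀ = −tan(+10.5°) tan(-24.369°) = 0.0840, H₀ = 1.4867 rad.
Bracket: H₀ sin φ sin δ + cos φ cos δ sin H₀ = 1.4867×0.18224×-0.41262 + 0.98325×0.91090×0.99647 = -0.111794 + 0.892481 = 0.780687.
Q̄ = (S₀/π) × [bracket] = (589/π) × 0.780687 = 146.37 W/m².
— Configuration B (φ=-18.5°):
Solar declination: sin δ = sin ε · sin λ_s = sin 25.19° × sin 269.2° = -0.42558, so δ = -25.187°.
cos H₀ = −tan(-18.5°) tan(-25.187°) = -0.1574, H₀ = 1.7288 rad.
Bracket: H₀ sin φ sin δ + cos φ cos δ sin H₀ = 1.7288×-0.31730×-0.42558 + 0.94832×0.90492×0.98754 = 0.233451 + 0.847461 = 1.080912.
Q̄ = (S₀/π) × [bracket] = (589/π) × 1.080912 = 202.65 W/m².
Ratio Q̄_A / Q̄_B = 146.37 / 202.65 = 0.7223.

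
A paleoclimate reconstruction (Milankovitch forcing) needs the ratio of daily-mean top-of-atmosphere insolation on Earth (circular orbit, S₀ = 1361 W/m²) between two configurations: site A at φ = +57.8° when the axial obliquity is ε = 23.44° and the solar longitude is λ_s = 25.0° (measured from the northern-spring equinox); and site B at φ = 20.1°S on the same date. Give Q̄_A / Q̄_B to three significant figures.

Q̄_A / Q̄_B ≈ 0.918

— Configuration A (φ=+57.8°):
Solar declination: sin δ = sin ε · sin λ_s = sin 23.44° × sin 25.0° = 0.16811, so δ = +9.678°.
cos H₀ = −tan(+57.8°) tan(+9.678°) = -0.2708, H₀ = 1.8450 rad.
Bracket: H₀ sin φ sin δ + cos φ cos δ sin H₀ = 1.8450×0.84619×0.16811 + 0.53288×0.98577×0.96263 = 0.262457 + 0.505667 = 0.768124.
Q̄ = (S₀/π) × [bracket] = (1361/π) × 0.768124 = 332.77 W/m².
— Configuration B (φ=-20.1°):
cos H₀ = −tan(-20.1°) tan(+9.678°) = 0.0624, H₀ = 1.5083 rad.
Bracket: H₀ sin φ sin δ + cos φ cos δ sin H₀ = 1.5083×-0.34366×0.16811 + 0.93909×0.98577×0.99805 = -0.087139 + 0.923922 = 0.836783.
Q̄ = (S₀/π) × [bracket] = (1361/π) × 0.836783 = 362.51 W/m².
Ratio Q̄_A / Q̄_B = 332.77 / 362.51 = 0.9180.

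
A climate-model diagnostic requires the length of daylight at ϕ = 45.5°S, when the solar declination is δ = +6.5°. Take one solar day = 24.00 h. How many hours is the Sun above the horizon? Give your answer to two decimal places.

11.11 h

cos h₀ = −tan ϕ · tan δ = −tan(-45.5°) × tan(+6.500°) = 0.1159, so h₀ = 1.4546 rad = 83.34°.
Daylight = 2h₀/(2π) × 24.00 h = (1.4546/π) × 24.00 = 11.11 h.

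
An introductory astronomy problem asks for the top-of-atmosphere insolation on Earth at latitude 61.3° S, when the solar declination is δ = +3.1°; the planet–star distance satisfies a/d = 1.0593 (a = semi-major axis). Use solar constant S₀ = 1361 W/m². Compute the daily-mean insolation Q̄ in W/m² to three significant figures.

cos H₀ = −tan(-61.3°) tan(+3.100°) = 0.0989, H₀ = 1.4717 rad.
Bracket: H₀ sin φ sin δ + cos φ cos δ sin H₀ = 1.4717×-0.87715×0.05408 + 0.48022×0.99854×0.99510 = -0.069812 + 0.477169 = 0.407357.
Inverse-square distance factor (a/d)² = 1.0593² = 1.122116.
Q̄ = (S₀/π) × 1.122116 × [bracket] = (1361/π) × 1.122116 × 0.407357 = 198.0 W/m².

Q̄ ≈ 198 W/m²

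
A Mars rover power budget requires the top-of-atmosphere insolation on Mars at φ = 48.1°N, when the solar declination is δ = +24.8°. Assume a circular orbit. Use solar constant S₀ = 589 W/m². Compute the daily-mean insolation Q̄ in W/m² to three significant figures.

cos H₀ = −tan(+48.1°) tan(+24.800°) = -0.5150, H₀ = 2.1118 rad.
Bracket: H₀ sin φ sin δ + cos φ cos δ sin H₀ = 2.1118×0.74431×0.41945 + 0.66783×0.90778×0.85720 = 0.659306 + 0.519671 = 1.178977.
Q̄ = (S₀/π) × [bracket] = (589/π) × 1.178977 = 221.0 W/m².

Q̄ ≈ 221 W/m²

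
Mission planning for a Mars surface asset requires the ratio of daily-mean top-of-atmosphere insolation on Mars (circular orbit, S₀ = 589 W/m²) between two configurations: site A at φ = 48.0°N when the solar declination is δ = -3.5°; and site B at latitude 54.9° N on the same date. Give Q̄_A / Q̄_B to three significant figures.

Q̄_A / Q̄_B ≈ 1.20

— Configuration A (φ=+48.0°):
cos H₀ = −tan(+48.0°) tan(-3.500°) = 0.0679, H₀ = 1.5028 rad.
Bracket: H₀ sin φ sin δ + cos φ cos δ sin H₀ = 1.5028×0.74314×-0.06105 + 0.66913×0.99813×0.99769 = -0.068180 + 0.666336 = 0.598156.
Q̄ = (S₀/π) × [bracket] = (589/π) × 0.598156 = 112.14 W/m².
— Configuration B (φ=+54.9°):
cos H₀ = −tan(+54.9°) tan(-3.500°) = 0.0870, H₀ = 1.4837 rad.
Bracket: H₀ sin φ sin δ + cos φ cos δ sin H₀ = 1.4837×0.81815×-0.06105 + 0.57501×0.99813×0.99621 = -0.074108 + 0.571760 = 0.497652.
Q̄ = (S₀/π) × [bracket] = (589/π) × 0.497652 = 93.302 W/m².
Ratio Q̄_A / Q̄_B = 112.14 / 93.302 = 1.202.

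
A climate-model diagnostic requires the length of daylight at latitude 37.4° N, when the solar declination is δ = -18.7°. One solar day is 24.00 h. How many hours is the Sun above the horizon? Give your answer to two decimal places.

cos H₀ = −tan φ · tan δ = −tan(+37.4°) × tan(-18.700°) = 0.2588, so H₀ = 1.3090 rad = 75.00°.
Daylight = 2H₀/(2π) × 24.00 h = (1.3090/π) × 24.00 = 10.00 h.

10.00 h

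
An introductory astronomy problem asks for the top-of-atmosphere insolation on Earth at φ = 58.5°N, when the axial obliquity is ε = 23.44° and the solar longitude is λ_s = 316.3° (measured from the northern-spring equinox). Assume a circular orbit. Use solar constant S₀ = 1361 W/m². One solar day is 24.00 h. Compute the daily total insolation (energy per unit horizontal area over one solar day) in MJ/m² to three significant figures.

7.11 MJ/m²

Solar declination: sin δ = sin ε · sin λ_s = sin 23.44° × sin 316.3° = -0.27483, so δ = -15.952°.
cos H₀ = −tan(+58.5°) tan(-15.952°) = 0.4664, H₀ = 1.0855 rad.
Bracket: H₀ sin φ sin δ + cos φ cos δ sin H₀ = 1.0855×0.85264×-0.27483 + 0.52250×0.96149×0.88456 = -0.254366 + 0.444384 = 0.190018.
Q̄ = (S₀/π) × [bracket] = (1361/π) × 0.190018 = 82.320 W/m².
Daily total = Q̄ × 24.00 h × 3600 s/h = 82.320 × 24.00 × 3600 / 10⁶ = 7.112 MJ/m².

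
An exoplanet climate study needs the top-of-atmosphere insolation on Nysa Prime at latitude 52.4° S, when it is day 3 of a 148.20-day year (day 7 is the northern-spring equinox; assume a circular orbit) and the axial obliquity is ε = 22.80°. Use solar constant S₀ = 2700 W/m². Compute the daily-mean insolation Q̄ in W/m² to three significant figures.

Q̄ ≈ 595 W/m²

Solar longitude: λ_s = 360° × (3 − 7)/148.20 = -9.717°, i.e. -9.717° + 360° = 350.283°.
sin δ = sin 22.80° × sin 350.283° = -0.06540, so δ = -3.750°.
cos H₀ = −tan(-52.4°) tan(-3.750°) = -0.0851, H₀ = 1.6560 rad.
Bracket: H₀ sin φ sin δ + cos φ cos δ sin H₀ = 1.6560×-0.79229×-0.06540 + 0.61015×0.99786×0.99637 = 0.085807 + 0.606634 = 0.692441.
Q̄ = (S₀/π) × [bracket] = (2700/π) × 0.692441 = 595.1 W/m².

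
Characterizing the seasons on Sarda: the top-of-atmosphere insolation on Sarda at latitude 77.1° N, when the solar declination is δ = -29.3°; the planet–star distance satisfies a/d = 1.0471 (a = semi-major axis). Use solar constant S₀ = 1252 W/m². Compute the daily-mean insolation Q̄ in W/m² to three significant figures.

cos H₀ = −tan(+77.1°) tan(-29.300°) = 2.4502 ≥ 1 ⇒ polar night, H₀ = 0 and Q̄ = 0.
Inverse-square distance factor (a/d)² = 1.0471² = 1.096418.

Q̄ ≈ 0.00 W/m²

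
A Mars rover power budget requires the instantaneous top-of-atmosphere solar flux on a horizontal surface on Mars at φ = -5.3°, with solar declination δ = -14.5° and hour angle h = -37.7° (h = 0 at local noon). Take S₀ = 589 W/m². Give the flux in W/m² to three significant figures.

cos θ_z = sin φ sin δ + cos φ cos δ cos h = 0.023128 + 0.762746 = 0.785874.
Flux = S₀ · cos θ_z = 589 × 0.785874 = 462.9 W/m².

463 W/m²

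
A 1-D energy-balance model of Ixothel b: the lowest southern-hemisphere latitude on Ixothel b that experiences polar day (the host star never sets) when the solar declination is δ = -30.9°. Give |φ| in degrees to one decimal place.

Polar day requires cos H₀ = −tan φ tan δ ≤ −1, i.e. tan φ tan δ ≥ 1.
The boundary is |tan φ| · |tan δ| = 1, so |φ| = 90° − |δ| = 90° − 30.9° = 59.1° in the southern hemisphere.

|φ| = 59.1°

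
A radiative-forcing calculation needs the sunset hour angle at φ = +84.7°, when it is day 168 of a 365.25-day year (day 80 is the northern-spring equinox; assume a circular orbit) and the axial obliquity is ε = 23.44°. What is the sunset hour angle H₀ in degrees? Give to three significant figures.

Solar longitude: λ_s = 360° × (168 − 80)/365.25 = 86.735°.
sin δ = sin 23.44° × sin 86.735° = 0.39714, so δ = +23.400°.
Sunrise equation: cos H₀ = −tan φ · tan δ = -4.6647 ≤ −1, so the Sun never sets (polar day) and H₀ = π.

H₀ = 180°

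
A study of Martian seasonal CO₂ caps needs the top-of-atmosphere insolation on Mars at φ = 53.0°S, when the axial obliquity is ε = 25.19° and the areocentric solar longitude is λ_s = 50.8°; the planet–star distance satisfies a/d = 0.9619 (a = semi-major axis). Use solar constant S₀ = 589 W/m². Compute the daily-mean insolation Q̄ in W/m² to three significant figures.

Q̄ ≈ 37.6 W/m²

sin δ = sin 25.19° × sin 50.8° = 0.32983, so δ = +19.259°.
cos H₀ = −tan(-53.0°) tan(+19.259°) = 0.4636, H₀ = 1.0887 rad.
Bracket: H₀ sin φ sin δ + cos φ cos δ sin H₀ = 1.0887×-0.79864×0.32983 + 0.60182×0.94404×0.88602 = -0.286780 + 0.503385 = 0.216605.
Inverse-square distance factor (a/d)² = 0.9619² = 0.925252.
Q̄ = (S₀/π) × 0.925252 × [bracket] = (589/π) × 0.925252 × 0.216605 = 37.57 W/m².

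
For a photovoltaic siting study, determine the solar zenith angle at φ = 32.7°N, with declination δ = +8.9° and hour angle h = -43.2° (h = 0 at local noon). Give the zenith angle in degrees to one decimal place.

θ_z = 46.4°

cos θ_z = sin φ sin δ + cos φ cos δ cos h = 0.083581 + 0.606049 = 0.689630.
θ_z = arccos(0.689630) = 46.4°.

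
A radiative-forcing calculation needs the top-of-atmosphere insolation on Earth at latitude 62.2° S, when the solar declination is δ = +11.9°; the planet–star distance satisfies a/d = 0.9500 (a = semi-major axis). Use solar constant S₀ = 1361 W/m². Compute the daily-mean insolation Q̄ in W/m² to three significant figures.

cos H₀ = −tan(-62.2°) tan(+11.900°) = 0.3997, H₀ = 1.1596 rad.
Bracket: H₀ sin φ sin δ + cos φ cos δ sin H₀ = 1.1596×-0.88458×0.20620 + 0.46639×0.97851×0.91665 = -0.211511 + 0.418329 = 0.206818.
Inverse-square distance factor (a/d)² = 0.9500² = 0.902500.
Q̄ = (S₀/π) × 0.902500 × [bracket] = (1361/π) × 0.902500 × 0.206818 = 80.86 W/m².

Q̄ ≈ 80.9 W/m²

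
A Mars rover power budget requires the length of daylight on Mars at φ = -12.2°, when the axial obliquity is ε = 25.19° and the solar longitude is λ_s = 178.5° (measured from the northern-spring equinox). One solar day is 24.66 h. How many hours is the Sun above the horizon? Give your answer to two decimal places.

12.31 h

Solar declination: sin δ = sin ε · sin λ_s = sin 25.19° × sin 178.5° = 0.01114, so δ = +0.638°.
cos H₀ = −tan φ · tan δ = −tan(-12.2°) × tan(+0.638°) = 0.0024, so H₀ = 1.5684 rad = 89.86°.
Daylight = 2H₀/(2π) × 24.66 h = (1.5684/π) × 24.66 = 12.31 h.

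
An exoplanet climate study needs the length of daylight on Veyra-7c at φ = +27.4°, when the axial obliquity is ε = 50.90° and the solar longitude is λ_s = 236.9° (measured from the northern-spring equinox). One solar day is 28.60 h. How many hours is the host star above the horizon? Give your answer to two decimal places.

Solar declination: sin δ = sin ε · sin λ_s = sin 50.90° × sin 236.9° = -0.65011, so δ = -40.550°.
cos H₀ = −tan φ · tan δ = −tan(+27.4°) × tan(-40.550°) = 0.4435, so H₀ = 1.1113 rad = 63.67°.
Daylight = 2H₀/(2π) × 28.60 h = (1.1113/π) × 28.60 = 10.12 h.

10.12 h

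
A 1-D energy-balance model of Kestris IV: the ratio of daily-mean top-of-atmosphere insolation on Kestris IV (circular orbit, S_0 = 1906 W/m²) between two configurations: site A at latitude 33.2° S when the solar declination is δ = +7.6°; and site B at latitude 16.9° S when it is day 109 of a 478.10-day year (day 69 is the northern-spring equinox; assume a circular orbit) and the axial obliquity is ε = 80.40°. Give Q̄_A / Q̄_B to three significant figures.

Q̄_A / Q̄_B ≈ 1.16

— Configuration A (ϕ=-33.2°):
cos h₀ = −tan(-33.2°) tan(+7.600°) = 0.0873, h₀ = 1.4834 rad.
Bracket: h₀ sin ϕ sin δ + cos ϕ cos δ sin h₀ = 1.4834×-0.54756×0.13226 + 0.83676×0.99122×0.99618 = -0.107428 + 0.826245 = 0.718817.
Q̄ = (S_0/π) × [bracket] = (1906/π) × 0.718817 = 436.11 W/m².
— Configuration B (ϕ=-16.9°):
Solar longitude: L_s = 360° × (109 − 69)/478.10 = 30.119°.
sin δ = sin 80.40° × sin 30.119° = 0.49477, so δ = +29.655°.
cos h₀ = −tan(-16.9°) tan(+29.655°) = 0.1730, h₀ = 1.3969 rad.
Bracket: h₀ sin ϕ sin δ + cos ϕ cos δ sin h₀ = 1.3969×-0.29070×0.49477 + 0.95681×0.86902×0.98493 = -0.200916 + 0.818957 = 0.618041.
Q̄ = (S_0/π) × [bracket] = (1906/π) × 0.618041 = 374.96 W/m².
Ratio Q̄_A / Q̄_B = 436.11 / 374.96 = 1.163.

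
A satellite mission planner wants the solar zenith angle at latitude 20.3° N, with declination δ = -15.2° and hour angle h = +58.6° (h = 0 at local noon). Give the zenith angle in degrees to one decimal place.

θ_z = 67.6°

cos θ_z = sin ϕ sin δ + cos ϕ cos δ cos h = -0.090963 + 0.471555 = 0.380592.
θ_z = arccos(0.380592) = 67.6°.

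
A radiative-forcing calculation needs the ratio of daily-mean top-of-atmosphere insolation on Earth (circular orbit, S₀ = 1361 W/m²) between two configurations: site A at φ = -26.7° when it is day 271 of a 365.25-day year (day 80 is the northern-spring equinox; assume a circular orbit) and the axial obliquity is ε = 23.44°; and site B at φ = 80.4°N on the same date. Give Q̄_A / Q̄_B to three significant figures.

Q̄_A / Q̄_B ≈ 10.6

— Configuration A (φ=-26.7°):
Solar longitude: λ_s = 360° × (271 − 80)/365.25 = 188.255°.
sin δ = sin 23.44° × sin 188.255° = -0.05711, so δ = -3.274°.
cos H₀ = −tan(-26.7°) tan(-3.274°) = -0.0288, H₀ = 1.5996 rad.
Bracket: H₀ sin φ sin δ + cos φ cos δ sin H₀ = 1.5996×-0.44932×-0.05711 + 0.89337×0.99837×0.99959 = 0.041047 + 0.891548 = 0.932595.
Q̄ = (S₀/π) × [bracket] = (1361/π) × 0.932595 = 404.02 W/m².
— Configuration B (φ=+80.4°):
cos H₀ = −tan(+80.4°) tan(-3.274°) = 0.3382, H₀ = 1.2258 rad.
Bracket: H₀ sin φ sin δ + cos φ cos δ sin H₀ = 1.2258×0.98600×-0.05711 + 0.16677×0.99837×0.94107 = -0.069025 + 0.156686 = 0.087661.
Q̄ = (S₀/π) × [bracket] = (1361/π) × 0.087661 = 37.976 W/m².
Ratio Q̄_A / Q̄_B = 404.02 / 37.976 = 10.64.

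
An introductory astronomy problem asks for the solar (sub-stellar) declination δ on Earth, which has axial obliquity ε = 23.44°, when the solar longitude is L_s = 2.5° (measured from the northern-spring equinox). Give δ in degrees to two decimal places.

δ = +0.99°

sin δ = sin ε · sin L_s = sin 23.44° × sin 2.5° = 0.017351.
δ = arcsin(0.017351) = +0.99°.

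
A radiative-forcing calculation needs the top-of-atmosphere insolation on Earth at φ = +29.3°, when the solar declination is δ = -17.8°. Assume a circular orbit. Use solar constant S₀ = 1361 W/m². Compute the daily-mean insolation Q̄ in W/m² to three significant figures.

Q̄ ≈ 264 W/m²

cos H₀ = −tan(+29.3°) tan(-17.800°) = 0.1802, H₀ = 1.3896 rad.
Bracket: H₀ sin φ sin δ + cos φ cos δ sin H₀ = 1.3896×0.48938×-0.30570 + 0.87207×0.95213×0.98363 = -0.207889 + 0.816732 = 0.608843.
Q̄ = (S₀/π) × [bracket] = (1361/π) × 0.608843 = 263.8 W/m².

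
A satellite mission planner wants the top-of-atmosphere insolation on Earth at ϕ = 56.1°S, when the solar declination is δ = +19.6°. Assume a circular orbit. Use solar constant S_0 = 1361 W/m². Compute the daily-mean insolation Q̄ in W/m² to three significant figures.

Q̄ ≈ 70.9 W/m²

cos h₀ = −tan(-56.1°) tan(+19.600°) = 0.5299, h₀ = 1.0123 rad.
Bracket: h₀ sin ϕ sin δ + cos ϕ cos δ sin h₀ = 1.0123×-0.83001×0.33545 + 0.55775×0.94206×0.84805 = -0.281852 + 0.445594 = 0.163742.
Q̄ = (S_0/π) × [bracket] = (1361/π) × 0.163742 = 70.94 W/m².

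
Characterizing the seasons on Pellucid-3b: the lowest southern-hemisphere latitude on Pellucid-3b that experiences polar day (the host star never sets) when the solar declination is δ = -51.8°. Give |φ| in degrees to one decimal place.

Polar day requires cos H₀ = −tan φ tan δ ≤ −1, i.e. tan φ tan δ ≥ 1.
The boundary is |tan φ| · |tan δ| = 1, so |φ| = 90° − |δ| = 90° − 51.8° = 38.2° in the southern hemisphere.

|φ| = 38.2°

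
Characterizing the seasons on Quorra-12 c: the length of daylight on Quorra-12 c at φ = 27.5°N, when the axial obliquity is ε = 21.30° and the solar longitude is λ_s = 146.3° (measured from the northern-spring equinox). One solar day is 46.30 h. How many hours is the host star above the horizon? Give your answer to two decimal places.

24.73 h

Solar declination: sin δ = sin ε · sin λ_s = sin 21.30° × sin 146.3° = 0.20155, so δ = +11.627°.
cos H₀ = −tan φ · tan δ = −tan(+27.5°) × tan(+11.627°) = -0.1071, so H₀ = 1.6781 rad = 96.15°.
Daylight = 2H₀/(2π) × 46.30 h = (1.6781/π) × 46.30 = 24.73 h.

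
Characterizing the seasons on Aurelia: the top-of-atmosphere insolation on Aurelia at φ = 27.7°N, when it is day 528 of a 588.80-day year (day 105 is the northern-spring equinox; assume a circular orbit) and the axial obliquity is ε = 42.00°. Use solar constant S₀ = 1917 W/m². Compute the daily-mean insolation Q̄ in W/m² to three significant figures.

Q̄ ≈ 159 W/m²

Solar longitude: λ_s = 360° × (528 − 105)/588.80 = 258.628°.
sin δ = sin 42.00° × sin 258.628° = -0.65599, so δ = -40.995°.
cos H₀ = −tan(+27.7°) tan(-40.995°) = 0.4563, H₀ = 1.0970 rad.
Bracket: H₀ sin φ sin δ + cos φ cos δ sin H₀ = 1.0970×0.46484×-0.65599 + 0.88539×0.75477×0.88982 = -0.334509 + 0.594636 = 0.260127.
Q̄ = (S₀/π) × [bracket] = (1917/π) × 0.260127 = 158.7 W/m².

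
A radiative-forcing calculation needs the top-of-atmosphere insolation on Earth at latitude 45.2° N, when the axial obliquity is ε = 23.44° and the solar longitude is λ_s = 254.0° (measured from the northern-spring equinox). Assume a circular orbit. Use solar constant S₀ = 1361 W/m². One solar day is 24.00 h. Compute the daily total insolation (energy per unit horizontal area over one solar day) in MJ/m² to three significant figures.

Solar declination: sin δ = sin ε · sin λ_s = sin 23.44° × sin 254.0° = -0.38238, so δ = -22.481°.
cos H₀ = −tan(+45.2°) tan(-22.481°) = 0.4167, H₀ = 1.1410 rad.
Bracket: H₀ sin φ sin δ + cos φ cos δ sin H₀ = 1.1410×0.70957×-0.38238 + 0.70463×0.92401×0.90903 = -0.309582 + 0.591856 = 0.282274.
Q̄ = (S₀/π) × [bracket] = (1361/π) × 0.282274 = 122.29 W/m².
Daily total = Q̄ × 24.00 h × 3600 s/h = 122.29 × 24.00 × 3600 / 10⁶ = 10.57 MJ/m².

10.6 MJ/m²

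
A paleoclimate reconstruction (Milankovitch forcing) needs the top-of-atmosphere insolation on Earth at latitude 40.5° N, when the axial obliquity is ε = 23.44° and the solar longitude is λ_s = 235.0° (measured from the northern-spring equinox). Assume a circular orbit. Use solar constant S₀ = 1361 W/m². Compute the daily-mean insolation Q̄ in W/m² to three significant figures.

Q̄ ≈ 181 W/m²

Solar declination: sin δ = sin ε · sin λ_s = sin 23.44° × sin 235.0° = -0.32585, so δ = -19.017°.
cos H₀ = −tan(+40.5°) tan(-19.017°) = 0.2944, H₀ = 1.2720 rad.
Bracket: H₀ sin φ sin δ + cos φ cos δ sin H₀ = 1.2720×0.64945×-0.32585 + 0.76041×0.94542×0.95569 = -0.269185 + 0.687052 = 0.417867.
Q̄ = (S₀/π) × [bracket] = (1361/π) × 0.417867 = 181.0 W/m².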